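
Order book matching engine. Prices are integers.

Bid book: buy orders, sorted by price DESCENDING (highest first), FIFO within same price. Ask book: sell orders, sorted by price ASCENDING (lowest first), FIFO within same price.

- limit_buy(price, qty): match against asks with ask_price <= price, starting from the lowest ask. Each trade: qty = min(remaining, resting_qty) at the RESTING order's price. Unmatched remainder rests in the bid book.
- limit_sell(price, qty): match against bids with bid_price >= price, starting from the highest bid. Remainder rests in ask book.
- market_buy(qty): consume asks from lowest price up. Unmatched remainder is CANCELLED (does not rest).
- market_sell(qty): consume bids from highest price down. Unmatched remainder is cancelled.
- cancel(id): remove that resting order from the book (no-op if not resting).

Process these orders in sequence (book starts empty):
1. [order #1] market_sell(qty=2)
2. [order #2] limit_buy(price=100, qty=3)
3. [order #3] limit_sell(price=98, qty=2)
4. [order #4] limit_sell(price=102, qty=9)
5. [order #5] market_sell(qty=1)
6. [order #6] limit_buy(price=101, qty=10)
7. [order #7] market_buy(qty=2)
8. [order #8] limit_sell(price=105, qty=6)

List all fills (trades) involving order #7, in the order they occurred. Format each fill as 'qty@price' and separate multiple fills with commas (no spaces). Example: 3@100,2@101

After op 1 [order #1] market_sell(qty=2): fills=none; bids=[-] asks=[-]
After op 2 [order #2] limit_buy(price=100, qty=3): fills=none; bids=[#2:3@100] asks=[-]
After op 3 [order #3] limit_sell(price=98, qty=2): fills=#2x#3:2@100; bids=[#2:1@100] asks=[-]
After op 4 [order #4] limit_sell(price=102, qty=9): fills=none; bids=[#2:1@100] asks=[#4:9@102]
After op 5 [order #5] market_sell(qty=1): fills=#2x#5:1@100; bids=[-] asks=[#4:9@102]
After op 6 [order #6] limit_buy(price=101, qty=10): fills=none; bids=[#6:10@101] asks=[#4:9@102]
After op 7 [order #7] market_buy(qty=2): fills=#7x#4:2@102; bids=[#6:10@101] asks=[#4:7@102]
After op 8 [order #8] limit_sell(price=105, qty=6): fills=none; bids=[#6:10@101] asks=[#4:7@102 #8:6@105]

Answer: 2@102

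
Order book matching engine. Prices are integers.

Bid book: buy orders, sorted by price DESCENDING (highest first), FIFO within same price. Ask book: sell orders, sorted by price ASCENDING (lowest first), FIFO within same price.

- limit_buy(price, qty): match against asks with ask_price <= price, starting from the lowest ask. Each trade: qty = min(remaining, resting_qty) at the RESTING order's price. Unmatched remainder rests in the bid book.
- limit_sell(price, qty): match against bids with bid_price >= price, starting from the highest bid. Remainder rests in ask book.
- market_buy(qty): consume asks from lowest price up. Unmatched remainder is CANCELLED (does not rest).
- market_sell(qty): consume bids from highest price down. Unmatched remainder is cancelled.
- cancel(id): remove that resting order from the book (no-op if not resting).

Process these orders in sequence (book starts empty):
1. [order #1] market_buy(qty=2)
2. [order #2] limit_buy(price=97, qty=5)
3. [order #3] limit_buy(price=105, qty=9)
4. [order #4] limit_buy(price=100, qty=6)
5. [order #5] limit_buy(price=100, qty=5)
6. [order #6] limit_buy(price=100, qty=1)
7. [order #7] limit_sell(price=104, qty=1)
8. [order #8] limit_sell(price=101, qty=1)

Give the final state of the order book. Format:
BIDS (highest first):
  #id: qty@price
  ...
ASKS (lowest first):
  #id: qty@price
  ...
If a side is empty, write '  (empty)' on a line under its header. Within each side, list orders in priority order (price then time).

After op 1 [order #1] market_buy(qty=2): fills=none; bids=[-] asks=[-]
After op 2 [order #2] limit_buy(price=97, qty=5): fills=none; bids=[#2:5@97] asks=[-]
After op 3 [order #3] limit_buy(price=105, qty=9): fills=none; bids=[#3:9@105 #2:5@97] asks=[-]
After op 4 [order #4] limit_buy(price=100, qty=6): fills=none; bids=[#3:9@105 #4:6@100 #2:5@97] asks=[-]
After op 5 [order #5] limit_buy(price=100, qty=5): fills=none; bids=[#3:9@105 #4:6@100 #5:5@100 #2:5@97] asks=[-]
After op 6 [order #6] limit_buy(price=100, qty=1): fills=none; bids=[#3:9@105 #4:6@100 #5:5@100 #6:1@100 #2:5@97] asks=[-]
After op 7 [order #7] limit_sell(price=104, qty=1): fills=#3x#7:1@105; bids=[#3:8@105 #4:6@100 #5:5@100 #6:1@100 #2:5@97] asks=[-]
After op 8 [order #8] limit_sell(price=101, qty=1): fills=#3x#8:1@105; bids=[#3:7@105 #4:6@100 #5:5@100 #6:1@100 #2:5@97] asks=[-]

Answer: BIDS (highest first):
  #3: 7@105
  #4: 6@100
  #5: 5@100
  #6: 1@100
  #2: 5@97
ASKS (lowest first):
  (empty)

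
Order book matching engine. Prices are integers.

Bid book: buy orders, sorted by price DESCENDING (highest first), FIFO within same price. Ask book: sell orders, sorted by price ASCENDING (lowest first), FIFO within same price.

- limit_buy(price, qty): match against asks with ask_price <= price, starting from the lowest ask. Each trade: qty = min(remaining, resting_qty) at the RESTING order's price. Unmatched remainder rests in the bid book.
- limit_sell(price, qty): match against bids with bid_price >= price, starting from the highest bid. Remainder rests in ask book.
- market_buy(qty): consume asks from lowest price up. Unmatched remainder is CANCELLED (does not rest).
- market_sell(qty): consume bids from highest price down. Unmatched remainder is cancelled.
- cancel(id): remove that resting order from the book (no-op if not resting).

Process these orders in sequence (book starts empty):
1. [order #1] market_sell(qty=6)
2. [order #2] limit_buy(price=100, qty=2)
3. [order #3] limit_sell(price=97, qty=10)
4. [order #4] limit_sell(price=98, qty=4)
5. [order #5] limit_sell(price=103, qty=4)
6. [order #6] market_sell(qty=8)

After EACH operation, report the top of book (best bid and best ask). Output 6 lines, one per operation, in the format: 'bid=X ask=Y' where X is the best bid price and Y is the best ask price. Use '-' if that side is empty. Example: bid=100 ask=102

After op 1 [order #1] market_sell(qty=6): fills=none; bids=[-] asks=[-]
After op 2 [order #2] limit_buy(price=100, qty=2): fills=none; bids=[#2:2@100] asks=[-]
After op 3 [order #3] limit_sell(price=97, qty=10): fills=#2x#3:2@100; bids=[-] asks=[#3:8@97]
After op 4 [order #4] limit_sell(price=98, qty=4): fills=none; bids=[-] asks=[#3:8@97 #4:4@98]
After op 5 [order #5] limit_sell(price=103, qty=4): fills=none; bids=[-] asks=[#3:8@97 #4:4@98 #5:4@103]
After op 6 [order #6] market_sell(qty=8): fills=none; bids=[-] asks=[#3:8@97 #4:4@98 #5:4@103]

Answer: bid=- ask=-
bid=100 ask=-
bid=- ask=97
bid=- ask=97
bid=- ask=97
bid=- ask=97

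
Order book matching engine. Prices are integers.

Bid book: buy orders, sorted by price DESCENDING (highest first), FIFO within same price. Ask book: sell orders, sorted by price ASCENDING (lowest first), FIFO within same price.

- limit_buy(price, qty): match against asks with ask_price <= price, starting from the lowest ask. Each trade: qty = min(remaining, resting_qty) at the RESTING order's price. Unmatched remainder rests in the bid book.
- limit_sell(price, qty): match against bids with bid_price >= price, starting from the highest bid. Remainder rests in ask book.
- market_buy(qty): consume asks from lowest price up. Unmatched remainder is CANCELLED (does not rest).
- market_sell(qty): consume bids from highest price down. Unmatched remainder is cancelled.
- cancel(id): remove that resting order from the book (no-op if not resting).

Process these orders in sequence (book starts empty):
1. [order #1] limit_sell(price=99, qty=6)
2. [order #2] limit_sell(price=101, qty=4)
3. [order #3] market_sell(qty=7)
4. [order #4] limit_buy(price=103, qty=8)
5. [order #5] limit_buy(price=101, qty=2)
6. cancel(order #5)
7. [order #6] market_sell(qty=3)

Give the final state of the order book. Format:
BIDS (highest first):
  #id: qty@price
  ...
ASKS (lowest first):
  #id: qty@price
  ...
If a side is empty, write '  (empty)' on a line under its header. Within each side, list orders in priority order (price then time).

After op 1 [order #1] limit_sell(price=99, qty=6): fills=none; bids=[-] asks=[#1:6@99]
After op 2 [order #2] limit_sell(price=101, qty=4): fills=none; bids=[-] asks=[#1:6@99 #2:4@101]
After op 3 [order #3] market_sell(qty=7): fills=none; bids=[-] asks=[#1:6@99 #2:4@101]
After op 4 [order #4] limit_buy(price=103, qty=8): fills=#4x#1:6@99 #4x#2:2@101; bids=[-] asks=[#2:2@101]
After op 5 [order #5] limit_buy(price=101, qty=2): fills=#5x#2:2@101; bids=[-] asks=[-]
After op 6 cancel(order #5): fills=none; bids=[-] asks=[-]
After op 7 [order #6] market_sell(qty=3): fills=none; bids=[-] asks=[-]

Answer: BIDS (highest first):
  (empty)
ASKS (lowest first):
  (empty)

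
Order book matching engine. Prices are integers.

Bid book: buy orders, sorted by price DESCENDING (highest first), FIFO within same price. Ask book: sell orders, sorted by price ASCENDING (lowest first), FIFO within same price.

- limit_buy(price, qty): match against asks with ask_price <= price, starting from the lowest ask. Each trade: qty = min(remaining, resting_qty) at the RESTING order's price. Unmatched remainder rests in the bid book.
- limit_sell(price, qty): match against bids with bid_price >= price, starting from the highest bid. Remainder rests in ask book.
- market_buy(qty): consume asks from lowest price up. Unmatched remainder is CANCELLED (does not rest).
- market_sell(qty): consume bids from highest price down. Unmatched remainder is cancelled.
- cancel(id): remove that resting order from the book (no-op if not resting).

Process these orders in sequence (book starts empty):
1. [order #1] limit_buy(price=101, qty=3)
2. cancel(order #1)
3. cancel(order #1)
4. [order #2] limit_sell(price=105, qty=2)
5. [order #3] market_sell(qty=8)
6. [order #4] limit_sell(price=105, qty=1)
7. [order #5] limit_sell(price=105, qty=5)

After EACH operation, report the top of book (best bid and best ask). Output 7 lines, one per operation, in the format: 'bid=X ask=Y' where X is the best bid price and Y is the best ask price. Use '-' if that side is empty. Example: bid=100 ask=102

Answer: bid=101 ask=-
bid=- ask=-
bid=- ask=-
bid=- ask=105
bid=- ask=105
bid=- ask=105
bid=- ask=105

Derivation:
After op 1 [order #1] limit_buy(price=101, qty=3): fills=none; bids=[#1:3@101] asks=[-]
After op 2 cancel(order #1): fills=none; bids=[-] asks=[-]
After op 3 cancel(order #1): fills=none; bids=[-] asks=[-]
After op 4 [order #2] limit_sell(price=105, qty=2): fills=none; bids=[-] asks=[#2:2@105]
After op 5 [order #3] market_sell(qty=8): fills=none; bids=[-] asks=[#2:2@105]
After op 6 [order #4] limit_sell(price=105, qty=1): fills=none; bids=[-] asks=[#2:2@105 #4:1@105]
After op 7 [order #5] limit_sell(price=105, qty=5): fills=none; bids=[-] asks=[#2:2@105 #4:1@105 #5:5@105]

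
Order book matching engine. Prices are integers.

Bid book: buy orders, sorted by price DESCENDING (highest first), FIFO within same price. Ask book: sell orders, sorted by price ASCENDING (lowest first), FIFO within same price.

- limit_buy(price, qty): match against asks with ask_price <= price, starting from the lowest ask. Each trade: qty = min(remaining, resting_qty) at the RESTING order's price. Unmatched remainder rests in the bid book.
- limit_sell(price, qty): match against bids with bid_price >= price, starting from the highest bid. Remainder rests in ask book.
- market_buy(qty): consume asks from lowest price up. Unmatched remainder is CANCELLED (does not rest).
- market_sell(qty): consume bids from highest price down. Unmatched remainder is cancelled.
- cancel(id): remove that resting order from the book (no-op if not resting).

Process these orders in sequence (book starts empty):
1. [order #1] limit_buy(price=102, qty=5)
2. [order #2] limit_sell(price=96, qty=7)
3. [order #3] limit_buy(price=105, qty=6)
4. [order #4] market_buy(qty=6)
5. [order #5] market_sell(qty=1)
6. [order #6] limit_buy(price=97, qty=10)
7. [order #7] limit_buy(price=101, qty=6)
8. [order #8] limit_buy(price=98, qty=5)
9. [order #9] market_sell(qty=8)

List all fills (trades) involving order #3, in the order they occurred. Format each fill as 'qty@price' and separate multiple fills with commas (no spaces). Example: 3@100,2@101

After op 1 [order #1] limit_buy(price=102, qty=5): fills=none; bids=[#1:5@102] asks=[-]
After op 2 [order #2] limit_sell(price=96, qty=7): fills=#1x#2:5@102; bids=[-] asks=[#2:2@96]
After op 3 [order #3] limit_buy(price=105, qty=6): fills=#3x#2:2@96; bids=[#3:4@105] asks=[-]
After op 4 [order #4] market_buy(qty=6): fills=none; bids=[#3:4@105] asks=[-]
After op 5 [order #5] market_sell(qty=1): fills=#3x#5:1@105; bids=[#3:3@105] asks=[-]
After op 6 [order #6] limit_buy(price=97, qty=10): fills=none; bids=[#3:3@105 #6:10@97] asks=[-]
After op 7 [order #7] limit_buy(price=101, qty=6): fills=none; bids=[#3:3@105 #7:6@101 #6:10@97] asks=[-]
After op 8 [order #8] limit_buy(price=98, qty=5): fills=none; bids=[#3:3@105 #7:6@101 #8:5@98 #6:10@97] asks=[-]
After op 9 [order #9] market_sell(qty=8): fills=#3x#9:3@105 #7x#9:5@101; bids=[#7:1@101 #8:5@98 #6:10@97] asks=[-]

Answer: 2@96,1@105,3@105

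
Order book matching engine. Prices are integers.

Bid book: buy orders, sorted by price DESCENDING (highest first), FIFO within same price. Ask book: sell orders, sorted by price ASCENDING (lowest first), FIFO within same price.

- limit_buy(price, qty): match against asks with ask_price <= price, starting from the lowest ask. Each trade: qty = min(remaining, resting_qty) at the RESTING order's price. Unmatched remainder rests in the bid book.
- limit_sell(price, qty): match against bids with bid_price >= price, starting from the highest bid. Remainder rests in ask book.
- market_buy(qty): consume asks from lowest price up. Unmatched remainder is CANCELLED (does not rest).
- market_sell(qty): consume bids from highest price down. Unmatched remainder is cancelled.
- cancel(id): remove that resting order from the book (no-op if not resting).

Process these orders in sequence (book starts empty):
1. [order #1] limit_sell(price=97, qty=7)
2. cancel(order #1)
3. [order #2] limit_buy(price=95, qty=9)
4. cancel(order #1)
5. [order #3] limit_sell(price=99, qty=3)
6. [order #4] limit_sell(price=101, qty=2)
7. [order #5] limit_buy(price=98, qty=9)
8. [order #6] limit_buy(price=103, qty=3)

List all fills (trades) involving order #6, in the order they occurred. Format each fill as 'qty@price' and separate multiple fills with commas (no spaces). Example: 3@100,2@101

After op 1 [order #1] limit_sell(price=97, qty=7): fills=none; bids=[-] asks=[#1:7@97]
After op 2 cancel(order #1): fills=none; bids=[-] asks=[-]
After op 3 [order #2] limit_buy(price=95, qty=9): fills=none; bids=[#2:9@95] asks=[-]
After op 4 cancel(order #1): fills=none; bids=[#2:9@95] asks=[-]
After op 5 [order #3] limit_sell(price=99, qty=3): fills=none; bids=[#2:9@95] asks=[#3:3@99]
After op 6 [order #4] limit_sell(price=101, qty=2): fills=none; bids=[#2:9@95] asks=[#3:3@99 #4:2@101]
After op 7 [order #5] limit_buy(price=98, qty=9): fills=none; bids=[#5:9@98 #2:9@95] asks=[#3:3@99 #4:2@101]
After op 8 [order #6] limit_buy(price=103, qty=3): fills=#6x#3:3@99; bids=[#5:9@98 #2:9@95] asks=[#4:2@101]

Answer: 3@99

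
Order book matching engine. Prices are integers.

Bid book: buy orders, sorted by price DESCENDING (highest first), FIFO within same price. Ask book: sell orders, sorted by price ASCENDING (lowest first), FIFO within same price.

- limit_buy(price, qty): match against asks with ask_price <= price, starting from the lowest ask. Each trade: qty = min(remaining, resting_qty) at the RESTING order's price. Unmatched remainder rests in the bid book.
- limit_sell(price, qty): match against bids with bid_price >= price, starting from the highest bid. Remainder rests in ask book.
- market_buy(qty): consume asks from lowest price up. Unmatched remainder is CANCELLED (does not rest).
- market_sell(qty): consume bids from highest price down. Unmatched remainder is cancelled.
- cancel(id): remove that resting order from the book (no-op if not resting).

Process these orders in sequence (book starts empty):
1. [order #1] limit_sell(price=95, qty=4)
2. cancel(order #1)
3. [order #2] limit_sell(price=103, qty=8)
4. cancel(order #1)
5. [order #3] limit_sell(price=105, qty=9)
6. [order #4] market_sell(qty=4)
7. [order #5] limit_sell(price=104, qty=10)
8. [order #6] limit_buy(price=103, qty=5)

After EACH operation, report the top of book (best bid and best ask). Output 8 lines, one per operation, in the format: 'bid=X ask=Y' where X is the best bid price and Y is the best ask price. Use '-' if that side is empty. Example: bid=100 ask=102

After op 1 [order #1] limit_sell(price=95, qty=4): fills=none; bids=[-] asks=[#1:4@95]
After op 2 cancel(order #1): fills=none; bids=[-] asks=[-]
After op 3 [order #2] limit_sell(price=103, qty=8): fills=none; bids=[-] asks=[#2:8@103]
After op 4 cancel(order #1): fills=none; bids=[-] asks=[#2:8@103]
After op 5 [order #3] limit_sell(price=105, qty=9): fills=none; bids=[-] asks=[#2:8@103 #3:9@105]
After op 6 [order #4] market_sell(qty=4): fills=none; bids=[-] asks=[#2:8@103 #3:9@105]
After op 7 [order #5] limit_sell(price=104, qty=10): fills=none; bids=[-] asks=[#2:8@103 #5:10@104 #3:9@105]
After op 8 [order #6] limit_buy(price=103, qty=5): fills=#6x#2:5@103; bids=[-] asks=[#2:3@103 #5:10@104 #3:9@105]

Answer: bid=- ask=95
bid=- ask=-
bid=- ask=103
bid=- ask=103
bid=- ask=103
bid=- ask=103
bid=- ask=103
bid=- ask=103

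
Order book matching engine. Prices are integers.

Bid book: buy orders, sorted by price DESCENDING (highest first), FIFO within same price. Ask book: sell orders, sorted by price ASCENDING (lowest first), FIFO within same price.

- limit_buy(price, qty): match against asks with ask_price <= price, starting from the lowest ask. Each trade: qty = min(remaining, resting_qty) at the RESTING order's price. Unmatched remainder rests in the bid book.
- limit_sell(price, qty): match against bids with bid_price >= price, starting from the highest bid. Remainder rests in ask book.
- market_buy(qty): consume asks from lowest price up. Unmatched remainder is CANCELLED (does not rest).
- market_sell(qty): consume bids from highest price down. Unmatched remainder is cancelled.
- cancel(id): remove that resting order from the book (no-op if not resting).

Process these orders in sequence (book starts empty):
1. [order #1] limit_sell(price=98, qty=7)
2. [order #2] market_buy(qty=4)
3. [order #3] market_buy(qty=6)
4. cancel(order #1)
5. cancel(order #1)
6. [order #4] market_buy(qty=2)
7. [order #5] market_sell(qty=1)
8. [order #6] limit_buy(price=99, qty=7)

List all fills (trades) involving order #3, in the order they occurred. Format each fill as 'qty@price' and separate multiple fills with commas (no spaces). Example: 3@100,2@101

After op 1 [order #1] limit_sell(price=98, qty=7): fills=none; bids=[-] asks=[#1:7@98]
After op 2 [order #2] market_buy(qty=4): fills=#2x#1:4@98; bids=[-] asks=[#1:3@98]
After op 3 [order #3] market_buy(qty=6): fills=#3x#1:3@98; bids=[-] asks=[-]
After op 4 cancel(order #1): fills=none; bids=[-] asks=[-]
After op 5 cancel(order #1): fills=none; bids=[-] asks=[-]
After op 6 [order #4] market_buy(qty=2): fills=none; bids=[-] asks=[-]
After op 7 [order #5] market_sell(qty=1): fills=none; bids=[-] asks=[-]
After op 8 [order #6] limit_buy(price=99, qty=7): fills=none; bids=[#6:7@99] asks=[-]

Answer: 3@98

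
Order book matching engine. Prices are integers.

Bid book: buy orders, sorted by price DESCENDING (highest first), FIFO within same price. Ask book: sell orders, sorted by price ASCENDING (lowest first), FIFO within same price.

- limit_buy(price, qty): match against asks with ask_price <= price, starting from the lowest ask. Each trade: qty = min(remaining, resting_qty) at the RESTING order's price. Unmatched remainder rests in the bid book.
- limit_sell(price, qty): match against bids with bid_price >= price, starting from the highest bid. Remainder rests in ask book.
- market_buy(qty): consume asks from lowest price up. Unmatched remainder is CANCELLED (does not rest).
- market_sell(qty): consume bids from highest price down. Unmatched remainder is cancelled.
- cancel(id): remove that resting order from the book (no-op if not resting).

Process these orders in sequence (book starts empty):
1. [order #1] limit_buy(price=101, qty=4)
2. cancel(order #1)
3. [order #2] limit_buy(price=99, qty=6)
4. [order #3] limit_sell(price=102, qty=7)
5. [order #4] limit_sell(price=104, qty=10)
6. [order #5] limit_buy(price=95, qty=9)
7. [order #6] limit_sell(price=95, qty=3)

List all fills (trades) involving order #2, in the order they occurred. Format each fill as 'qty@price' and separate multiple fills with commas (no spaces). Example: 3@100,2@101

After op 1 [order #1] limit_buy(price=101, qty=4): fills=none; bids=[#1:4@101] asks=[-]
After op 2 cancel(order #1): fills=none; bids=[-] asks=[-]
After op 3 [order #2] limit_buy(price=99, qty=6): fills=none; bids=[#2:6@99] asks=[-]
After op 4 [order #3] limit_sell(price=102, qty=7): fills=none; bids=[#2:6@99] asks=[#3:7@102]
After op 5 [order #4] limit_sell(price=104, qty=10): fills=none; bids=[#2:6@99] asks=[#3:7@102 #4:10@104]
After op 6 [order #5] limit_buy(price=95, qty=9): fills=none; bids=[#2:6@99 #5:9@95] asks=[#3:7@102 #4:10@104]
After op 7 [order #6] limit_sell(price=95, qty=3): fills=#2x#6:3@99; bids=[#2:3@99 #5:9@95] asks=[#3:7@102 #4:10@104]

Answer: 3@99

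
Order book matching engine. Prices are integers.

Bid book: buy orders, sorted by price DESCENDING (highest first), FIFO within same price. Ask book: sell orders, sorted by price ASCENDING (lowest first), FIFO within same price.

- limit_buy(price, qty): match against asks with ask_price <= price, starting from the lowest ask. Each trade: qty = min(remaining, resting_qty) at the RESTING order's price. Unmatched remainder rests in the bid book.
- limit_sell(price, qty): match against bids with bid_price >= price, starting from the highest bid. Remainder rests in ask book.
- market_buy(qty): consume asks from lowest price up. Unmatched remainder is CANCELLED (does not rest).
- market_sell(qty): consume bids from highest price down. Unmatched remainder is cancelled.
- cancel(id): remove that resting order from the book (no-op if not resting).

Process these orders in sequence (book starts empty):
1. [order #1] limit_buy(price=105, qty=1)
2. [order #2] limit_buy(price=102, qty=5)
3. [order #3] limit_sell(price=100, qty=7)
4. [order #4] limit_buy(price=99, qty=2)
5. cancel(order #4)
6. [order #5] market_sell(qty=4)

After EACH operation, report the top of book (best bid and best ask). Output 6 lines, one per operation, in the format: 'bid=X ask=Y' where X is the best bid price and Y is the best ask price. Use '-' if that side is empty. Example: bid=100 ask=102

Answer: bid=105 ask=-
bid=105 ask=-
bid=- ask=100
bid=99 ask=100
bid=- ask=100
bid=- ask=100

Derivation:
After op 1 [order #1] limit_buy(price=105, qty=1): fills=none; bids=[#1:1@105] asks=[-]
After op 2 [order #2] limit_buy(price=102, qty=5): fills=none; bids=[#1:1@105 #2:5@102] asks=[-]
After op 3 [order #3] limit_sell(price=100, qty=7): fills=#1x#3:1@105 #2x#3:5@102; bids=[-] asks=[#3:1@100]
After op 4 [order #4] limit_buy(price=99, qty=2): fills=none; bids=[#4:2@99] asks=[#3:1@100]
After op 5 cancel(order #4): fills=none; bids=[-] asks=[#3:1@100]
After op 6 [order #5] market_sell(qty=4): fills=none; bids=[-] asks=[#3:1@100]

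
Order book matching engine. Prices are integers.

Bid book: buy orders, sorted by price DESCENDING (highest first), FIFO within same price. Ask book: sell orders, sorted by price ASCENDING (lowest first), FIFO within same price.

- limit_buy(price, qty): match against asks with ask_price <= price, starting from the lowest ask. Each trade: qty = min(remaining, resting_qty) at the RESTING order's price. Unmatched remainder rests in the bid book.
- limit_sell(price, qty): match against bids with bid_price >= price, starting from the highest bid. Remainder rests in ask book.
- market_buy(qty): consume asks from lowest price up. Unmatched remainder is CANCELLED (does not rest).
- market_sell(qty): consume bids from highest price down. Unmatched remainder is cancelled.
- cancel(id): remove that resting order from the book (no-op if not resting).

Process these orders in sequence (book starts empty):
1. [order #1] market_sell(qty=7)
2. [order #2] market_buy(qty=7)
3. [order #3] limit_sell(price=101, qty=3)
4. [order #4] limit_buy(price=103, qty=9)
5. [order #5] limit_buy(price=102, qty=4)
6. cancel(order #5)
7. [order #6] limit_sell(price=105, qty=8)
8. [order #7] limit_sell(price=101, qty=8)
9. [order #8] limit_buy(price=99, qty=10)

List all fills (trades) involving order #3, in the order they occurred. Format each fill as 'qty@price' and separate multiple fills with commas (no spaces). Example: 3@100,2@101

Answer: 3@101

Derivation:
After op 1 [order #1] market_sell(qty=7): fills=none; bids=[-] asks=[-]
After op 2 [order #2] market_buy(qty=7): fills=none; bids=[-] asks=[-]
After op 3 [order #3] limit_sell(price=101, qty=3): fills=none; bids=[-] asks=[#3:3@101]
After op 4 [order #4] limit_buy(price=103, qty=9): fills=#4x#3:3@101; bids=[#4:6@103] asks=[-]
After op 5 [order #5] limit_buy(price=102, qty=4): fills=none; bids=[#4:6@103 #5:4@102] asks=[-]
After op 6 cancel(order #5): fills=none; bids=[#4:6@103] asks=[-]
After op 7 [order #6] limit_sell(price=105, qty=8): fills=none; bids=[#4:6@103] asks=[#6:8@105]
After op 8 [order #7] limit_sell(price=101, qty=8): fills=#4x#7:6@103; bids=[-] asks=[#7:2@101 #6:8@105]
After op 9 [order #8] limit_buy(price=99, qty=10): fills=none; bids=[#8:10@99] asks=[#7:2@101 #6:8@105]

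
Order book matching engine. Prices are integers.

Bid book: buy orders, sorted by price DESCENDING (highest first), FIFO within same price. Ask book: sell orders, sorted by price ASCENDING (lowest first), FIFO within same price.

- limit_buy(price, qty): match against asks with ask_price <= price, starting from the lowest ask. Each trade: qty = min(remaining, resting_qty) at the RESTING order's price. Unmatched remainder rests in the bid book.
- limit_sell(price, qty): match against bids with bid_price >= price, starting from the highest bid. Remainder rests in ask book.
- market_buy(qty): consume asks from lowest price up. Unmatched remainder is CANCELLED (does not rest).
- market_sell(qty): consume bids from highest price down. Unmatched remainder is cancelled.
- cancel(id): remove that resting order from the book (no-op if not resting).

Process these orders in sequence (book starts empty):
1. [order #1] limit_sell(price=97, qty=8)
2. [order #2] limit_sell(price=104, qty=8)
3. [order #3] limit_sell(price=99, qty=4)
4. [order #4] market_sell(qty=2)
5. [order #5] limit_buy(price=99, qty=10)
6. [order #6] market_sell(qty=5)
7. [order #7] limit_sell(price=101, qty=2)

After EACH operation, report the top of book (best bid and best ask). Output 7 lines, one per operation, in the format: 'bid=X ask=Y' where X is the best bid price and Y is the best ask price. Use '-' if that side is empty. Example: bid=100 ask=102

Answer: bid=- ask=97
bid=- ask=97
bid=- ask=97
bid=- ask=97
bid=- ask=99
bid=- ask=99
bid=- ask=99

Derivation:
After op 1 [order #1] limit_sell(price=97, qty=8): fills=none; bids=[-] asks=[#1:8@97]
After op 2 [order #2] limit_sell(price=104, qty=8): fills=none; bids=[-] asks=[#1:8@97 #2:8@104]
After op 3 [order #3] limit_sell(price=99, qty=4): fills=none; bids=[-] asks=[#1:8@97 #3:4@99 #2:8@104]
After op 4 [order #4] market_sell(qty=2): fills=none; bids=[-] asks=[#1:8@97 #3:4@99 #2:8@104]
After op 5 [order #5] limit_buy(price=99, qty=10): fills=#5x#1:8@97 #5x#3:2@99; bids=[-] asks=[#3:2@99 #2:8@104]
After op 6 [order #6] market_sell(qty=5): fills=none; bids=[-] asks=[#3:2@99 #2:8@104]
After op 7 [order #7] limit_sell(price=101, qty=2): fills=none; bids=[-] asks=[#3:2@99 #7:2@101 #2:8@104]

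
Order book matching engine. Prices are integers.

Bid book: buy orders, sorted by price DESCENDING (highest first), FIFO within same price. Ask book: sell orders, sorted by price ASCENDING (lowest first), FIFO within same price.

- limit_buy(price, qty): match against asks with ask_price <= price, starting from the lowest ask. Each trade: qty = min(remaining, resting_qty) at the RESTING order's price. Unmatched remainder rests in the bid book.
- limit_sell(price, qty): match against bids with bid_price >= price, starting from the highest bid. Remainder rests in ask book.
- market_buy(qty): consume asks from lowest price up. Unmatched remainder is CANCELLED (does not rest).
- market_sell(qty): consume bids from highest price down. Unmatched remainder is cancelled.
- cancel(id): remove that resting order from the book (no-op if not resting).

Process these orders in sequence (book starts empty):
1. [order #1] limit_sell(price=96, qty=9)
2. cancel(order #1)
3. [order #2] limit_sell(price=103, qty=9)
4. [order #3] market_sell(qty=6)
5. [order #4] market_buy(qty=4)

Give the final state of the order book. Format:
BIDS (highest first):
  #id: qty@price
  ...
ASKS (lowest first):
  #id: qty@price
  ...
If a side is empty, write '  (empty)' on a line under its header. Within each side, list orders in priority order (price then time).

Answer: BIDS (highest first):
  (empty)
ASKS (lowest first):
  #2: 5@103

Derivation:
After op 1 [order #1] limit_sell(price=96, qty=9): fills=none; bids=[-] asks=[#1:9@96]
After op 2 cancel(order #1): fills=none; bids=[-] asks=[-]
After op 3 [order #2] limit_sell(price=103, qty=9): fills=none; bids=[-] asks=[#2:9@103]
After op 4 [order #3] market_sell(qty=6): fills=none; bids=[-] asks=[#2:9@103]
After op 5 [order #4] market_buy(qty=4): fills=#4x#2:4@103; bids=[-] asks=[#2:5@103]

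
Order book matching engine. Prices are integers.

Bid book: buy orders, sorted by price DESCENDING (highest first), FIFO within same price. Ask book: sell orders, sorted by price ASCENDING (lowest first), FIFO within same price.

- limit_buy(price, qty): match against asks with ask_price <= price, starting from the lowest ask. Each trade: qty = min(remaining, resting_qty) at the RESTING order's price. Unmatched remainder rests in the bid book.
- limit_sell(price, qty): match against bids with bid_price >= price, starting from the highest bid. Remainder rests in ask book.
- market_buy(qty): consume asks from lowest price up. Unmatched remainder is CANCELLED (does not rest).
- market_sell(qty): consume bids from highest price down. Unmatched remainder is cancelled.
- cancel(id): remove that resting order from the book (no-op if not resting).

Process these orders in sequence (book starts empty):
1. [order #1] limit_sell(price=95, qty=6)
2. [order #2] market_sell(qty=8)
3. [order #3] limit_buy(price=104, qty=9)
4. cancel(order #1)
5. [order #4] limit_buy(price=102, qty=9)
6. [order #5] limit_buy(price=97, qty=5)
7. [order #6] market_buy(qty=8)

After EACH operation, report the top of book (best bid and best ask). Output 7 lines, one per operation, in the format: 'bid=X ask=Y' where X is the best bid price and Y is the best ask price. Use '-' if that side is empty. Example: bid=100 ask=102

Answer: bid=- ask=95
bid=- ask=95
bid=104 ask=-
bid=104 ask=-
bid=104 ask=-
bid=104 ask=-
bid=104 ask=-

Derivation:
After op 1 [order #1] limit_sell(price=95, qty=6): fills=none; bids=[-] asks=[#1:6@95]
After op 2 [order #2] market_sell(qty=8): fills=none; bids=[-] asks=[#1:6@95]
After op 3 [order #3] limit_buy(price=104, qty=9): fills=#3x#1:6@95; bids=[#3:3@104] asks=[-]
After op 4 cancel(order #1): fills=none; bids=[#3:3@104] asks=[-]
After op 5 [order #4] limit_buy(price=102, qty=9): fills=none; bids=[#3:3@104 #4:9@102] asks=[-]
After op 6 [order #5] limit_buy(price=97, qty=5): fills=none; bids=[#3:3@104 #4:9@102 #5:5@97] asks=[-]
After op 7 [order #6] market_buy(qty=8): fills=none; bids=[#3:3@104 #4:9@102 #5:5@97] asks=[-]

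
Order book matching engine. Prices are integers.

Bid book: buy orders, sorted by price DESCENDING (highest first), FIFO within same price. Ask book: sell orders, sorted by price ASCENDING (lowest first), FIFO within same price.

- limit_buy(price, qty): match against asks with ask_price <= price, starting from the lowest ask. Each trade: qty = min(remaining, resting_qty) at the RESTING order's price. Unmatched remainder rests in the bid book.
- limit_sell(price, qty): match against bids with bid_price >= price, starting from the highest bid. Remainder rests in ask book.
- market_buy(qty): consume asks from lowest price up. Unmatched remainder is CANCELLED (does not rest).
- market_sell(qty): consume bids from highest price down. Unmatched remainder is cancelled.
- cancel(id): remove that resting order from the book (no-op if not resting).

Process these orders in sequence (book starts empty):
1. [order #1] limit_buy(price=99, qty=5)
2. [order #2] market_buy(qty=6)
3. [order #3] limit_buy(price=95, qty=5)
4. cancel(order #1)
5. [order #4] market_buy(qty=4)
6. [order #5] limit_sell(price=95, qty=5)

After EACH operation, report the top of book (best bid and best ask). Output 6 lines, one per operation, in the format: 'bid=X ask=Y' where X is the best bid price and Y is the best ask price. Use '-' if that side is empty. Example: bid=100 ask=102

Answer: bid=99 ask=-
bid=99 ask=-
bid=99 ask=-
bid=95 ask=-
bid=95 ask=-
bid=- ask=-

Derivation:
After op 1 [order #1] limit_buy(price=99, qty=5): fills=none; bids=[#1:5@99] asks=[-]
After op 2 [order #2] market_buy(qty=6): fills=none; bids=[#1:5@99] asks=[-]
After op 3 [order #3] limit_buy(price=95, qty=5): fills=none; bids=[#1:5@99 #3:5@95] asks=[-]
After op 4 cancel(order #1): fills=none; bids=[#3:5@95] asks=[-]
After op 5 [order #4] market_buy(qty=4): fills=none; bids=[#3:5@95] asks=[-]
After op 6 [order #5] limit_sell(price=95, qty=5): fills=#3x#5:5@95; bids=[-] asks=[-]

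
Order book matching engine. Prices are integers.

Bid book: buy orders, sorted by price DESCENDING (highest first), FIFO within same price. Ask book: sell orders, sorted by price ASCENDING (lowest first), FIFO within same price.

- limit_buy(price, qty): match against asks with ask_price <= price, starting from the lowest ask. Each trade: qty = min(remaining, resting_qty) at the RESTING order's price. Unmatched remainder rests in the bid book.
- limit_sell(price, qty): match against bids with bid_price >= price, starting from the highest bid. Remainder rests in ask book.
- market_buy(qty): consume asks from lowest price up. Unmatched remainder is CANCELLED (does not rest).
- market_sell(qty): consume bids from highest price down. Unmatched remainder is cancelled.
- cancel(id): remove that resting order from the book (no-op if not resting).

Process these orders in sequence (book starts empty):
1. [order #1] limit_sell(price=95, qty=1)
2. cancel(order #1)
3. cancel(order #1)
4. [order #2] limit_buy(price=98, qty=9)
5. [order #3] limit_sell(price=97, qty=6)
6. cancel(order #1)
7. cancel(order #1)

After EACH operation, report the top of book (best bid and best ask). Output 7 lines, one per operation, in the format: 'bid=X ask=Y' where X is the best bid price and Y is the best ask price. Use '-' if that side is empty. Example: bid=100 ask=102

Answer: bid=- ask=95
bid=- ask=-
bid=- ask=-
bid=98 ask=-
bid=98 ask=-
bid=98 ask=-
bid=98 ask=-

Derivation:
After op 1 [order #1] limit_sell(price=95, qty=1): fills=none; bids=[-] asks=[#1:1@95]
After op 2 cancel(order #1): fills=none; bids=[-] asks=[-]
After op 3 cancel(order #1): fills=none; bids=[-] asks=[-]
After op 4 [order #2] limit_buy(price=98, qty=9): fills=none; bids=[#2:9@98] asks=[-]
After op 5 [order #3] limit_sell(price=97, qty=6): fills=#2x#3:6@98; bids=[#2:3@98] asks=[-]
After op 6 cancel(order #1): fills=none; bids=[#2:3@98] asks=[-]
After op 7 cancel(order #1): fills=none; bids=[#2:3@98] asks=[-]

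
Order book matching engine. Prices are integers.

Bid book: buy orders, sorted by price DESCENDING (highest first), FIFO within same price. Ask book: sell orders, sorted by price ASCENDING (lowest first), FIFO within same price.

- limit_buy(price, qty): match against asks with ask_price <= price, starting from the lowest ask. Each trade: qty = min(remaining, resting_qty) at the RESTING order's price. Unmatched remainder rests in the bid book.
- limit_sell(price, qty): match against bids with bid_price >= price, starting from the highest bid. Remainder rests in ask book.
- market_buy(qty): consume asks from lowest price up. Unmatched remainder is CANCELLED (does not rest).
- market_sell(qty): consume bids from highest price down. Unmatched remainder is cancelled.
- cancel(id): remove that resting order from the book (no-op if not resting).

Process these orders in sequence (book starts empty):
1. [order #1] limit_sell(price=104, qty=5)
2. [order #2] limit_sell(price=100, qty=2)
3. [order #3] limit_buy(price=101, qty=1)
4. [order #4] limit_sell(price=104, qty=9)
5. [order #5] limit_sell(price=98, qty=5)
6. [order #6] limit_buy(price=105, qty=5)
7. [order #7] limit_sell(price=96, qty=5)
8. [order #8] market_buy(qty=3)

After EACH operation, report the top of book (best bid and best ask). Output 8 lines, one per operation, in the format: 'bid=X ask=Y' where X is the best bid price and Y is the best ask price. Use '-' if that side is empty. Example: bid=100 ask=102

After op 1 [order #1] limit_sell(price=104, qty=5): fills=none; bids=[-] asks=[#1:5@104]
After op 2 [order #2] limit_sell(price=100, qty=2): fills=none; bids=[-] asks=[#2:2@100 #1:5@104]
After op 3 [order #3] limit_buy(price=101, qty=1): fills=#3x#2:1@100; bids=[-] asks=[#2:1@100 #1:5@104]
After op 4 [order #4] limit_sell(price=104, qty=9): fills=none; bids=[-] asks=[#2:1@100 #1:5@104 #4:9@104]
After op 5 [order #5] limit_sell(price=98, qty=5): fills=none; bids=[-] asks=[#5:5@98 #2:1@100 #1:5@104 #4:9@104]
After op 6 [order #6] limit_buy(price=105, qty=5): fills=#6x#5:5@98; bids=[-] asks=[#2:1@100 #1:5@104 #4:9@104]
After op 7 [order #7] limit_sell(price=96, qty=5): fills=none; bids=[-] asks=[#7:5@96 #2:1@100 #1:5@104 #4:9@104]
After op 8 [order #8] market_buy(qty=3): fills=#8x#7:3@96; bids=[-] asks=[#7:2@96 #2:1@100 #1:5@104 #4:9@104]

Answer: bid=- ask=104
bid=- ask=100
bid=- ask=100
bid=- ask=100
bid=- ask=98
bid=- ask=100
bid=- ask=96
bid=- ask=96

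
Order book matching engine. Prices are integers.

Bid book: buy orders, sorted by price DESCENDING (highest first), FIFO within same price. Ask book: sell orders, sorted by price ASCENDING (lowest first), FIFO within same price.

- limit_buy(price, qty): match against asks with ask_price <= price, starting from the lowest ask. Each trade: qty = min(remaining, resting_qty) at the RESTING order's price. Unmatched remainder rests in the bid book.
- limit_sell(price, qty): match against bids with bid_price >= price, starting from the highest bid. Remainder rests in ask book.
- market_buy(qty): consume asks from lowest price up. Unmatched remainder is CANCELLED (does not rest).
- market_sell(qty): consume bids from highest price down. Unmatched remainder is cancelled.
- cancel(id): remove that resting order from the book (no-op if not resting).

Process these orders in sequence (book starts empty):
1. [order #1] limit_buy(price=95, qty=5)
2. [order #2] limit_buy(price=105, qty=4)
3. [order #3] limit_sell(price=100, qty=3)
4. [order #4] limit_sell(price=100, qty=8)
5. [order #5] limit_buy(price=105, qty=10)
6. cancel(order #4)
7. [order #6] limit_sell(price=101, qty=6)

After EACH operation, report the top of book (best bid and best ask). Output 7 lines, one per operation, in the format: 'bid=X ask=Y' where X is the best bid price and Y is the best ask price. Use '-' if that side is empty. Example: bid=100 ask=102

After op 1 [order #1] limit_buy(price=95, qty=5): fills=none; bids=[#1:5@95] asks=[-]
After op 2 [order #2] limit_buy(price=105, qty=4): fills=none; bids=[#2:4@105 #1:5@95] asks=[-]
After op 3 [order #3] limit_sell(price=100, qty=3): fills=#2x#3:3@105; bids=[#2:1@105 #1:5@95] asks=[-]
After op 4 [order #4] limit_sell(price=100, qty=8): fills=#2x#4:1@105; bids=[#1:5@95] asks=[#4:7@100]
After op 5 [order #5] limit_buy(price=105, qty=10): fills=#5x#4:7@100; bids=[#5:3@105 #1:5@95] asks=[-]
After op 6 cancel(order #4): fills=none; bids=[#5:3@105 #1:5@95] asks=[-]
After op 7 [order #6] limit_sell(price=101, qty=6): fills=#5x#6:3@105; bids=[#1:5@95] asks=[#6:3@101]

Answer: bid=95 ask=-
bid=105 ask=-
bid=105 ask=-
bid=95 ask=100
bid=105 ask=-
bid=105 ask=-
bid=95 ask=101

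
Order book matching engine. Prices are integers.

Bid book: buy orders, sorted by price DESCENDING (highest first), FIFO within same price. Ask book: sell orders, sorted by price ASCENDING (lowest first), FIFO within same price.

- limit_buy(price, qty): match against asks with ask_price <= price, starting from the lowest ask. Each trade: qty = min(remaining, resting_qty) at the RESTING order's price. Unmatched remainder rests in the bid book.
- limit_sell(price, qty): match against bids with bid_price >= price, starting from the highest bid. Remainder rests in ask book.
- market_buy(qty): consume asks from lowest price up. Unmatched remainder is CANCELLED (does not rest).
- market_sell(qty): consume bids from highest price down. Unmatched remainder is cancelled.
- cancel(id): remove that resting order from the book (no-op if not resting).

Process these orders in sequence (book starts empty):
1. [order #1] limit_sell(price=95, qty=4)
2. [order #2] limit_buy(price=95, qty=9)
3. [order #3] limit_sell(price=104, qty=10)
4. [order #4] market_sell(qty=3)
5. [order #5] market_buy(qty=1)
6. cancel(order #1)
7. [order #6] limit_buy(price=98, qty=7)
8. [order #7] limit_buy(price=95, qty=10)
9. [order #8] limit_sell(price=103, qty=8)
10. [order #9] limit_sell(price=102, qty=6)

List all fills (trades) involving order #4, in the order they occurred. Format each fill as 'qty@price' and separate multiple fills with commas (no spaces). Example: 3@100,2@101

After op 1 [order #1] limit_sell(price=95, qty=4): fills=none; bids=[-] asks=[#1:4@95]
After op 2 [order #2] limit_buy(price=95, qty=9): fills=#2x#1:4@95; bids=[#2:5@95] asks=[-]
After op 3 [order #3] limit_sell(price=104, qty=10): fills=none; bids=[#2:5@95] asks=[#3:10@104]
After op 4 [order #4] market_sell(qty=3): fills=#2x#4:3@95; bids=[#2:2@95] asks=[#3:10@104]
After op 5 [order #5] market_buy(qty=1): fills=#5x#3:1@104; bids=[#2:2@95] asks=[#3:9@104]
After op 6 cancel(order #1): fills=none; bids=[#2:2@95] asks=[#3:9@104]
After op 7 [order #6] limit_buy(price=98, qty=7): fills=none; bids=[#6:7@98 #2:2@95] asks=[#3:9@104]
After op 8 [order #7] limit_buy(price=95, qty=10): fills=none; bids=[#6:7@98 #2:2@95 #7:10@95] asks=[#3:9@104]
After op 9 [order #8] limit_sell(price=103, qty=8): fills=none; bids=[#6:7@98 #2:2@95 #7:10@95] asks=[#8:8@103 #3:9@104]
After op 10 [order #9] limit_sell(price=102, qty=6): fills=none; bids=[#6:7@98 #2:2@95 #7:10@95] asks=[#9:6@102 #8:8@103 #3:9@104]

Answer: 3@95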